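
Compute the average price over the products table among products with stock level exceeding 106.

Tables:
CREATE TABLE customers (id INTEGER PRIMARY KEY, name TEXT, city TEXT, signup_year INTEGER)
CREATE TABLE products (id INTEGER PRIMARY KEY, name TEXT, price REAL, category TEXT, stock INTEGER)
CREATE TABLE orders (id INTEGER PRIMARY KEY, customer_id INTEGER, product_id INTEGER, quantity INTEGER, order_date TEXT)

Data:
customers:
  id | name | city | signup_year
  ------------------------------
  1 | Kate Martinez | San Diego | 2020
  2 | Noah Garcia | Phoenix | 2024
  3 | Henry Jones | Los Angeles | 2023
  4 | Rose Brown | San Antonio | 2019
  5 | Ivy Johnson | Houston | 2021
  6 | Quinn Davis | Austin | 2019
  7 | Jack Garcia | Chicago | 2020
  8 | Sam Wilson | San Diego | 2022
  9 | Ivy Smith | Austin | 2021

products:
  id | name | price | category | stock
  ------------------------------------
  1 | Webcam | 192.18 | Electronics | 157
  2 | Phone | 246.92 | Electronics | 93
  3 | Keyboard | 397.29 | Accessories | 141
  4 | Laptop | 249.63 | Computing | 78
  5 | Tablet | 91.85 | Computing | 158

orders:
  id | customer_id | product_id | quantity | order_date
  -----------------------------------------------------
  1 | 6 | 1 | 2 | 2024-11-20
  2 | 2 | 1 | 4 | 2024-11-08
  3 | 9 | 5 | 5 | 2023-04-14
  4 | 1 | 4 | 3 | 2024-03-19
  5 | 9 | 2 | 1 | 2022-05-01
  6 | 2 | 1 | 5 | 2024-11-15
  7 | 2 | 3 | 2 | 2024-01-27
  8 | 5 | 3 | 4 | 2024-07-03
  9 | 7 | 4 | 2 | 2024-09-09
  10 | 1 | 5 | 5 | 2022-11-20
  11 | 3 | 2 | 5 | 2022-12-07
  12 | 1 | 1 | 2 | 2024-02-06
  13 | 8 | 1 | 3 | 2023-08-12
SELECT AVG(price) FROM products WHERE stock > 106

Execution result:
227.11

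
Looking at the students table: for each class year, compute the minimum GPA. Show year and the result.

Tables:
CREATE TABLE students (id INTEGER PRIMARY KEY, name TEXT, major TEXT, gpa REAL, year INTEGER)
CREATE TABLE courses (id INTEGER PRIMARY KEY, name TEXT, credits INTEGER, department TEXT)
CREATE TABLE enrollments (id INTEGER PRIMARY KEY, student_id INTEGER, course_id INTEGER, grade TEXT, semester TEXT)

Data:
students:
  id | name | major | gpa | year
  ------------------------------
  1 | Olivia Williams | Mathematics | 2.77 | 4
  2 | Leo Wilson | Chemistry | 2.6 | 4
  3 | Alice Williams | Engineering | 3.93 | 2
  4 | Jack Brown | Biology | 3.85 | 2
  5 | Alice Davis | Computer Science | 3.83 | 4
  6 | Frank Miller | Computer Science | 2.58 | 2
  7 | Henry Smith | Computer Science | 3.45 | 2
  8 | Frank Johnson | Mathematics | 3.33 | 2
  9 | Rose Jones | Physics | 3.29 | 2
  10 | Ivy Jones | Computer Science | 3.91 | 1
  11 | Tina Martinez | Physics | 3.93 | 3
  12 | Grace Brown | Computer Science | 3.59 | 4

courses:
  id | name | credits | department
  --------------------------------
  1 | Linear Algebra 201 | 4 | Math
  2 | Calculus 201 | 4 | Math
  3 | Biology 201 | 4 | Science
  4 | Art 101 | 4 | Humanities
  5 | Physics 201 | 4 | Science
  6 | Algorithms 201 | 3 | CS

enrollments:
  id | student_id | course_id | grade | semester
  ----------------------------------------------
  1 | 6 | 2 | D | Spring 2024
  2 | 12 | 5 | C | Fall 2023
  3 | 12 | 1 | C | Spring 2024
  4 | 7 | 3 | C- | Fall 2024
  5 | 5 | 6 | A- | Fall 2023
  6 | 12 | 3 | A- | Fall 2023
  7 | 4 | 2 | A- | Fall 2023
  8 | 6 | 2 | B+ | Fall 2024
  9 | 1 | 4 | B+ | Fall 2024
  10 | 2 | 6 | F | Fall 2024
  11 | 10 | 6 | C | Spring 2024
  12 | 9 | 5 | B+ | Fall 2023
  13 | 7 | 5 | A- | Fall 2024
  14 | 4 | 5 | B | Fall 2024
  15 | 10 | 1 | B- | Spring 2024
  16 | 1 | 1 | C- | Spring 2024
SELECT year, MIN(gpa) AS min_gpa FROM students GROUP BY year

Execution result:
year | min_gpa
1 | 3.91
2 | 2.58
3 | 3.93
4 | 2.60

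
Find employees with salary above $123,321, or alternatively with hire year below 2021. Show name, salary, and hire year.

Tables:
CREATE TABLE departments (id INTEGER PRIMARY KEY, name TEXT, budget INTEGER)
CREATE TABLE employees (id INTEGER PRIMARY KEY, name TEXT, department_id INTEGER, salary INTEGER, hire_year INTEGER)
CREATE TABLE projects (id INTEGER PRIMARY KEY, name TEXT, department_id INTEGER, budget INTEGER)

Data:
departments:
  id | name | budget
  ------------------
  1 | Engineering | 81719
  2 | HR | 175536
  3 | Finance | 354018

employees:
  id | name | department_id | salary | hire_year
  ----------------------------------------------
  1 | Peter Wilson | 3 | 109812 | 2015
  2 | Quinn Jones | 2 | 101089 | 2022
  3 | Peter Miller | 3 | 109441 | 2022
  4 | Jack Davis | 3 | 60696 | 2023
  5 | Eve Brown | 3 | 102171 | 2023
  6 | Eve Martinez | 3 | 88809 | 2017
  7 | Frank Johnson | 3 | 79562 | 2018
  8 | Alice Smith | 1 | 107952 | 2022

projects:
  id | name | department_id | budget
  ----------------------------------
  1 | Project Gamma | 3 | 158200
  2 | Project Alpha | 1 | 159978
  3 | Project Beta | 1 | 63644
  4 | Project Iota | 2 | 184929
SELECT name, salary, hire_year FROM employees WHERE salary > 123321 OR hire_year < 2021

Execution result:
name | salary | hire_year
Peter Wilson | 109812 | 2015
Eve Martinez | 88809 | 2017
Frank Johnson | 79562 | 2018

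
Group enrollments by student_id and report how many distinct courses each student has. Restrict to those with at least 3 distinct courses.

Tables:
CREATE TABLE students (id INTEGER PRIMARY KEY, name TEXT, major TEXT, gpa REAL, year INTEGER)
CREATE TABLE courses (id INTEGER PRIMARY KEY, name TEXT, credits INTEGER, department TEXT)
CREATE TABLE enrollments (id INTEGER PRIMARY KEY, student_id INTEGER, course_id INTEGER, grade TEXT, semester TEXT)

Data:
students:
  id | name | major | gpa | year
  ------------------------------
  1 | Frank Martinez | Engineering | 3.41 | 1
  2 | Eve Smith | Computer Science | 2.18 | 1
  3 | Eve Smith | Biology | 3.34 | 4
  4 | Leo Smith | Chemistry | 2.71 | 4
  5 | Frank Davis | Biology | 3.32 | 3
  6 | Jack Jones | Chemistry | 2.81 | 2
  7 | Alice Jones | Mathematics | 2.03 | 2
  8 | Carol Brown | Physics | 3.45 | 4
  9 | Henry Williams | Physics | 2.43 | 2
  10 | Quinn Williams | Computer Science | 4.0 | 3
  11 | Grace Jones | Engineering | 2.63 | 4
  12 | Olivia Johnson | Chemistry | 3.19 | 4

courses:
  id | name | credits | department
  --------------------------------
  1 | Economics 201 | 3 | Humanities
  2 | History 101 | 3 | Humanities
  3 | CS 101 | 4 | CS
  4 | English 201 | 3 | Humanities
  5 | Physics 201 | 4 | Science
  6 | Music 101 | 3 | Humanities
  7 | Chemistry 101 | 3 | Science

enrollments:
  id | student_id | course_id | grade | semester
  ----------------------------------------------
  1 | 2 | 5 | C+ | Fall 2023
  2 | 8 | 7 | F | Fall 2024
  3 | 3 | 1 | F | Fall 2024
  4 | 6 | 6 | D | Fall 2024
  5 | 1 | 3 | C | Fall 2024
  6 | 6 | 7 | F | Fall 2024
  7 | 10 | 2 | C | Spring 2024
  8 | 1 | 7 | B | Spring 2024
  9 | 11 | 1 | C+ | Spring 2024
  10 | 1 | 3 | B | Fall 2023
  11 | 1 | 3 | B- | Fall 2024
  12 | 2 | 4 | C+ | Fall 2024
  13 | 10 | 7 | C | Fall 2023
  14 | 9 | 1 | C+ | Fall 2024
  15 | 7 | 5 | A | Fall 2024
SELECT student_id, COUNT(DISTINCT course_id) AS distinct_course_count FROM enrollments GROUP BY student_id HAVING COUNT(DISTINCT course_id) >= 3

Execution result:
(no rows)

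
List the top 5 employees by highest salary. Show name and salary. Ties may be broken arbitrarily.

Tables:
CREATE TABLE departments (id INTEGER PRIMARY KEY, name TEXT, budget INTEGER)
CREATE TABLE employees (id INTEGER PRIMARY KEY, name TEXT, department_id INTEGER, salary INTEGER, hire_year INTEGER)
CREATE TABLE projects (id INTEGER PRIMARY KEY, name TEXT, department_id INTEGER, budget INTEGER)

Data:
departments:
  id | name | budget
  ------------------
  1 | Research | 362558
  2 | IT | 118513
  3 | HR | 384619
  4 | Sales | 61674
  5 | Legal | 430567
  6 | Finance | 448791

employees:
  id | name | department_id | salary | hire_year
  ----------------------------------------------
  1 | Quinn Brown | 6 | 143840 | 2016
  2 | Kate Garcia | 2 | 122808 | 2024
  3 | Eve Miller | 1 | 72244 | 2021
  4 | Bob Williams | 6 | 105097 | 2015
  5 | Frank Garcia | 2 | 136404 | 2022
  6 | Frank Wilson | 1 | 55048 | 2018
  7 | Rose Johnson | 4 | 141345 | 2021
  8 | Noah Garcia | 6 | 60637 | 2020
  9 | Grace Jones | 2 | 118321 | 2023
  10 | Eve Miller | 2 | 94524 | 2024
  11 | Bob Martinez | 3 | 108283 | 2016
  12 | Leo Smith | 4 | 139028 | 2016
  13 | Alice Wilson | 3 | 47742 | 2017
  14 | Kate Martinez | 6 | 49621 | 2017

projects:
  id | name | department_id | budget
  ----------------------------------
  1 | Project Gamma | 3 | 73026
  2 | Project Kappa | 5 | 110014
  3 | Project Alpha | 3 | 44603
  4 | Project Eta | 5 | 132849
SELECT name, salary FROM employees ORDER BY salary DESC LIMIT 5

Execution result:
name | salary
Quinn Brown | 143840
Rose Johnson | 141345
Leo Smith | 139028
Frank Garcia | 136404
Kate Garcia | 122808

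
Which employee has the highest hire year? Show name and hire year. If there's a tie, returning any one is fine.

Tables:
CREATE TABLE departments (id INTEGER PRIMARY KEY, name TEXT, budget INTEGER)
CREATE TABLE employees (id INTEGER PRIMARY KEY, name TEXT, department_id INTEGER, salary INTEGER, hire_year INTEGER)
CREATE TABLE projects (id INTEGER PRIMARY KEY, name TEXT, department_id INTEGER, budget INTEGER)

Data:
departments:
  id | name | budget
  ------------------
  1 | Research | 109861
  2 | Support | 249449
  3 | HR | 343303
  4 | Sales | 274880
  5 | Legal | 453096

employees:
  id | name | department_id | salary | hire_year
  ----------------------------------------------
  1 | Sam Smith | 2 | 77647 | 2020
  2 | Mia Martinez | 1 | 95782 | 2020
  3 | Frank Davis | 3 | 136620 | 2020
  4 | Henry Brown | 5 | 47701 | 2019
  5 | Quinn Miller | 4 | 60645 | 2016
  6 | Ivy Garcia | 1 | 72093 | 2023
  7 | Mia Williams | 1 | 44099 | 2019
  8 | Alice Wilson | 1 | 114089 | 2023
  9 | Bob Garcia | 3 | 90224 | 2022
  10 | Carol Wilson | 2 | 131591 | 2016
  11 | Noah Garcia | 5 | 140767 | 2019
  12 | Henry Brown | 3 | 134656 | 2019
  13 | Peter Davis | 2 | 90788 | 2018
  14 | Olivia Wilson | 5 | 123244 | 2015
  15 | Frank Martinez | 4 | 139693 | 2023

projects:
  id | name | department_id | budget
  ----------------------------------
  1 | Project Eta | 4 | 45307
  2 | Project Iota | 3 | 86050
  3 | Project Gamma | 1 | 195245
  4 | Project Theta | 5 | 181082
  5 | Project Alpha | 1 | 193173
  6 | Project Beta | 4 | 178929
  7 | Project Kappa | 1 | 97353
SELECT name, hire_year FROM employees ORDER BY hire_year DESC LIMIT 1

Execution result:
name | hire_year
Ivy Garcia | 2023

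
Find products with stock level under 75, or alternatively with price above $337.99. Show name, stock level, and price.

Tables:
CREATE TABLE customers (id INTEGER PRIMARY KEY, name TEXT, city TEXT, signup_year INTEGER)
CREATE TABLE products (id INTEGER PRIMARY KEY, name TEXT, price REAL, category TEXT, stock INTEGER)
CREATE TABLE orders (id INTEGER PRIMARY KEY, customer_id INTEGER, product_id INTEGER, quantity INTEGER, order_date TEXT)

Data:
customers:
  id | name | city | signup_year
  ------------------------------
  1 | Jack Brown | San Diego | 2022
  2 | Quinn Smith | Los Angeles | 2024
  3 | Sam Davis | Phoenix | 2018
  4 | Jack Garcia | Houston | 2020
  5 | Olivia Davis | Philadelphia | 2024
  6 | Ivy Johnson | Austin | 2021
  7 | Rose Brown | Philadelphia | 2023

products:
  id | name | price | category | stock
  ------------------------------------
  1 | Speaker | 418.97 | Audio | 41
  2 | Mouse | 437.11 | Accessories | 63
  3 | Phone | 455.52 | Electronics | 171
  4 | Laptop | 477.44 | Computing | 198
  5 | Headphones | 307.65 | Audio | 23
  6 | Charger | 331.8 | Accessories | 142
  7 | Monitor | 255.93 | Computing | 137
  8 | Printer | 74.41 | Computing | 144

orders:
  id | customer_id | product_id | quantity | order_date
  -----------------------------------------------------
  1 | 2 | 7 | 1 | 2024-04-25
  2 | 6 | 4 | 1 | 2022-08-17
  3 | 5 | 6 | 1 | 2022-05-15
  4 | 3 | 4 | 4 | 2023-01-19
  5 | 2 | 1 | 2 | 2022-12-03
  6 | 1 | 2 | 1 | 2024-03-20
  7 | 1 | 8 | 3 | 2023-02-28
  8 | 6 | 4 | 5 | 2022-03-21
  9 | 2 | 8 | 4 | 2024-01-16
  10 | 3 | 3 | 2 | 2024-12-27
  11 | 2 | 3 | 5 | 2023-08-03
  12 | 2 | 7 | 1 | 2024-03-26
SELECT name, stock, price FROM products WHERE stock < 75 OR price > 337.99

Execution result:
name | stock | price
Speaker | 41 | 418.97
Mouse | 63 | 437.11
Phone | 171 | 455.52
Laptop | 198 | 477.44
Headphones | 23 | 307.65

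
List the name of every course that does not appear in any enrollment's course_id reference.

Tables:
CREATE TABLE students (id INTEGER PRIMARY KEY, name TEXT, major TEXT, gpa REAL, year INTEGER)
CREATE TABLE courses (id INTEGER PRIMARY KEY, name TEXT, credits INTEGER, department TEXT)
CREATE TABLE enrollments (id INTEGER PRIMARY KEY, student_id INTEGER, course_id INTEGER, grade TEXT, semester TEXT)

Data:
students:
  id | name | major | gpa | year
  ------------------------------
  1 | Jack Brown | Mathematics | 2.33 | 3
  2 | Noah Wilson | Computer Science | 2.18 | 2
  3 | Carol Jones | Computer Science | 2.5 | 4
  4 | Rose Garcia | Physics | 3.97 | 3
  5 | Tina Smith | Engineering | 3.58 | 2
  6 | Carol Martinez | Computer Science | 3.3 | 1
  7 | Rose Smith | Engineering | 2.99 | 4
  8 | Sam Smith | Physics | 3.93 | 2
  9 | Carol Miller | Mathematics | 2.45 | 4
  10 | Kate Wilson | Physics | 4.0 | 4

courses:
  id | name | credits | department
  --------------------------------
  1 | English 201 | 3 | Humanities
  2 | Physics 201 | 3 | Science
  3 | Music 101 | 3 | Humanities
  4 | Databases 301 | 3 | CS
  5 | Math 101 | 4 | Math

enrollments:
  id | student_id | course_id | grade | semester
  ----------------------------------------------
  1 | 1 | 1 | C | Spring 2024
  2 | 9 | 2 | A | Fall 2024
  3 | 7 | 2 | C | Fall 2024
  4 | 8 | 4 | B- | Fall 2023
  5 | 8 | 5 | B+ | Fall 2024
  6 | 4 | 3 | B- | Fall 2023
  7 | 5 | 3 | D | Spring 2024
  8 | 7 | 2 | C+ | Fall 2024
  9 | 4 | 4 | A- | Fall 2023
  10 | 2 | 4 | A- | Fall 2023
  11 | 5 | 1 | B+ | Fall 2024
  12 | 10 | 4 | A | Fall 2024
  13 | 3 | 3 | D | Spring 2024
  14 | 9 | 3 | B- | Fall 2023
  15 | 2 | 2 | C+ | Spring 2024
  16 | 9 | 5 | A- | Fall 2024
SELECT p.name FROM courses p LEFT JOIN enrollments c ON c.course_id = p.id WHERE c.id IS NULL

Execution result:
(no rows)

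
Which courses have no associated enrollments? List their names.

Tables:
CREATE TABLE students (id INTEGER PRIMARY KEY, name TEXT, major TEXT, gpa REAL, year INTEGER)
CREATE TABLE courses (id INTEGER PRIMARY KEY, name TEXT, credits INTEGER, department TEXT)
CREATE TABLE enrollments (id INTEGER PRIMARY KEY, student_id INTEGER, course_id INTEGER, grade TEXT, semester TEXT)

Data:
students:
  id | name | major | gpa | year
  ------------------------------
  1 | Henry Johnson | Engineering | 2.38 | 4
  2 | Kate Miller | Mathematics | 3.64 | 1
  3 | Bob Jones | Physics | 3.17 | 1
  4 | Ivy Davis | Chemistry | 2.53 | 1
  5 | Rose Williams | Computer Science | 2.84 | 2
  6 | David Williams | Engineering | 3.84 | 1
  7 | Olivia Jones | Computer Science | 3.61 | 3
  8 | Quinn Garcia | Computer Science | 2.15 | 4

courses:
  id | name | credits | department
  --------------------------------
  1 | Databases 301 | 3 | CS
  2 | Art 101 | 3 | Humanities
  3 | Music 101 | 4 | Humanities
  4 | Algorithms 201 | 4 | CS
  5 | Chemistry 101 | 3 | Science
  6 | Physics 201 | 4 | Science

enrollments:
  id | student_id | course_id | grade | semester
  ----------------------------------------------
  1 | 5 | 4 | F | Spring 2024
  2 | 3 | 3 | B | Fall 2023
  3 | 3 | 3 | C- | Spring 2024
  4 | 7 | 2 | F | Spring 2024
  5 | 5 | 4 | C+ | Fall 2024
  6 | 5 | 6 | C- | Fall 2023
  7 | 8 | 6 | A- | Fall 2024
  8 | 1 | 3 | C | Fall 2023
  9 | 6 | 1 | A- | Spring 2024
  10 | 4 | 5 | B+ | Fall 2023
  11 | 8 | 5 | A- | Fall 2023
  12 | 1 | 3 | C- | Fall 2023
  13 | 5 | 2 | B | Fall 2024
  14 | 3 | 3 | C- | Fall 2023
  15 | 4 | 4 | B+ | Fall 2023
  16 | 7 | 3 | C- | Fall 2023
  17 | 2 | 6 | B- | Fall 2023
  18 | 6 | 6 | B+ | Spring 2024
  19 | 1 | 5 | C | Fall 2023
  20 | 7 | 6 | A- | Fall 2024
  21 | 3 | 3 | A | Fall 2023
SELECT p.name FROM courses p LEFT JOIN enrollments c ON c.course_id = p.id WHERE c.id IS NULL

Execution result:
(no rows)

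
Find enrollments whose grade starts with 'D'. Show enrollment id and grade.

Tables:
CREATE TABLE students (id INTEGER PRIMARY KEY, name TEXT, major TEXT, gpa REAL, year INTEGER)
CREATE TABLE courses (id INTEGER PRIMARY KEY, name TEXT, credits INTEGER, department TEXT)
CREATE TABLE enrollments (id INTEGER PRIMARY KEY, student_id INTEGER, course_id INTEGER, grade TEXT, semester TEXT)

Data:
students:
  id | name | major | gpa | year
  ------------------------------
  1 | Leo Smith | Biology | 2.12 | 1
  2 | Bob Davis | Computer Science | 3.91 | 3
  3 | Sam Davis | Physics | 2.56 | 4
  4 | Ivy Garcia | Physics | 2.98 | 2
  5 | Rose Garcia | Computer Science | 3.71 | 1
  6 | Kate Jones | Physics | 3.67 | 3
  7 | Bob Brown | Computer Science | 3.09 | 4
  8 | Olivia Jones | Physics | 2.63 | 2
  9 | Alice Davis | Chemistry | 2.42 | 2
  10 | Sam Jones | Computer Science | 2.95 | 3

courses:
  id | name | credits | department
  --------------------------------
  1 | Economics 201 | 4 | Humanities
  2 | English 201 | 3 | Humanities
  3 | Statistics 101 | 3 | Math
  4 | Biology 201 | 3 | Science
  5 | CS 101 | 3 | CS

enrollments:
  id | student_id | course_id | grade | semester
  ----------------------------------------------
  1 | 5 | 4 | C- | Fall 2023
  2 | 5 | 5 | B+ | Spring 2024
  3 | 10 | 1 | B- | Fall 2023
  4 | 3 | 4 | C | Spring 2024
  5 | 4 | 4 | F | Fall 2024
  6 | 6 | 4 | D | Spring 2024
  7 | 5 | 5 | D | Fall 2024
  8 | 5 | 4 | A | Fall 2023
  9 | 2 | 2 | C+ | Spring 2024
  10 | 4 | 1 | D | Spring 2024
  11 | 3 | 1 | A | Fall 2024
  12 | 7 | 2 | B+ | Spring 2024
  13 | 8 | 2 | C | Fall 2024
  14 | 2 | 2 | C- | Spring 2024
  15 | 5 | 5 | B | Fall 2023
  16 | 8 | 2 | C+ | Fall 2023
SELECT id, grade FROM enrollments WHERE grade LIKE 'D%'

Execution result:
id | grade
6 | D
7 | D
10 | D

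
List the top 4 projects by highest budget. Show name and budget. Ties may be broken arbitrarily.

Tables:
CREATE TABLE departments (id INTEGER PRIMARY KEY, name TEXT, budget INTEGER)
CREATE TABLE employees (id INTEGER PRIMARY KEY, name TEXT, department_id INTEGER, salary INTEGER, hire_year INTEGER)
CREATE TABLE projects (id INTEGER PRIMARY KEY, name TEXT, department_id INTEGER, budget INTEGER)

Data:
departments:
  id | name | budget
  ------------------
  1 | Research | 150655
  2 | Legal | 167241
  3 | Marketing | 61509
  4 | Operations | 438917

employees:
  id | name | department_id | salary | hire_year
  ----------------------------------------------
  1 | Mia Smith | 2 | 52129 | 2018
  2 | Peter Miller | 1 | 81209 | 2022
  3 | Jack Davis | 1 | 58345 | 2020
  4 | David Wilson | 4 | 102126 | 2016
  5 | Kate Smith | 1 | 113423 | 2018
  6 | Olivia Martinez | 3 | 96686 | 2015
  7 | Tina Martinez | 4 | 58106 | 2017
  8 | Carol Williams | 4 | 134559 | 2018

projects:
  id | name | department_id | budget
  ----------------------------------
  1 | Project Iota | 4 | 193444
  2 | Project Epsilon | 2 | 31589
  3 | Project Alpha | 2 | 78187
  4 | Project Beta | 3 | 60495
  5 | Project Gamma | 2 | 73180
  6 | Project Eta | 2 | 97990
SELECT name, budget FROM projects ORDER BY budget DESC LIMIT 4

Execution result:
name | budget
Project Iota | 193444
Project Eta | 97990
Project Alpha | 78187
Project Gamma | 73180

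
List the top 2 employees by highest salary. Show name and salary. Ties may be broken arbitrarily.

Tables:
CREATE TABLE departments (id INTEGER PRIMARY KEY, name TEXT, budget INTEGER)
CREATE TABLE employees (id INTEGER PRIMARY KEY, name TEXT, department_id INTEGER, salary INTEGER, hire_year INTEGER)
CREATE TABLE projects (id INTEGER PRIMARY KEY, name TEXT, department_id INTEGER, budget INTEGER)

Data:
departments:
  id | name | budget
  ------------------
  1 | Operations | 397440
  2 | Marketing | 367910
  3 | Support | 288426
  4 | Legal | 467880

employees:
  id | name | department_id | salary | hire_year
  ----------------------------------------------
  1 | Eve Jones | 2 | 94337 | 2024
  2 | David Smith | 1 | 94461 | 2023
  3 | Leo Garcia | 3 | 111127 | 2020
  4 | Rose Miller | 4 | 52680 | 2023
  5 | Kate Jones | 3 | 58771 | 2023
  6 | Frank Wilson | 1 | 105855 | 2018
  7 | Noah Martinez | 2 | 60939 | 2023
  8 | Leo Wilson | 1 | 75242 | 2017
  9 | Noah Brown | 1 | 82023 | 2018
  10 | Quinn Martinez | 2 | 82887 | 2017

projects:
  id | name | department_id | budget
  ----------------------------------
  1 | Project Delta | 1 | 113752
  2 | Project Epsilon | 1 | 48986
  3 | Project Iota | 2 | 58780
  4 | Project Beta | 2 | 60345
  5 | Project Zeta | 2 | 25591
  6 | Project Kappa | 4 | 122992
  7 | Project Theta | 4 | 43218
SELECT name, salary FROM employees ORDER BY salary DESC LIMIT 2

Execution result:
name | salary
Leo Garcia | 111127
Frank Wilson | 105855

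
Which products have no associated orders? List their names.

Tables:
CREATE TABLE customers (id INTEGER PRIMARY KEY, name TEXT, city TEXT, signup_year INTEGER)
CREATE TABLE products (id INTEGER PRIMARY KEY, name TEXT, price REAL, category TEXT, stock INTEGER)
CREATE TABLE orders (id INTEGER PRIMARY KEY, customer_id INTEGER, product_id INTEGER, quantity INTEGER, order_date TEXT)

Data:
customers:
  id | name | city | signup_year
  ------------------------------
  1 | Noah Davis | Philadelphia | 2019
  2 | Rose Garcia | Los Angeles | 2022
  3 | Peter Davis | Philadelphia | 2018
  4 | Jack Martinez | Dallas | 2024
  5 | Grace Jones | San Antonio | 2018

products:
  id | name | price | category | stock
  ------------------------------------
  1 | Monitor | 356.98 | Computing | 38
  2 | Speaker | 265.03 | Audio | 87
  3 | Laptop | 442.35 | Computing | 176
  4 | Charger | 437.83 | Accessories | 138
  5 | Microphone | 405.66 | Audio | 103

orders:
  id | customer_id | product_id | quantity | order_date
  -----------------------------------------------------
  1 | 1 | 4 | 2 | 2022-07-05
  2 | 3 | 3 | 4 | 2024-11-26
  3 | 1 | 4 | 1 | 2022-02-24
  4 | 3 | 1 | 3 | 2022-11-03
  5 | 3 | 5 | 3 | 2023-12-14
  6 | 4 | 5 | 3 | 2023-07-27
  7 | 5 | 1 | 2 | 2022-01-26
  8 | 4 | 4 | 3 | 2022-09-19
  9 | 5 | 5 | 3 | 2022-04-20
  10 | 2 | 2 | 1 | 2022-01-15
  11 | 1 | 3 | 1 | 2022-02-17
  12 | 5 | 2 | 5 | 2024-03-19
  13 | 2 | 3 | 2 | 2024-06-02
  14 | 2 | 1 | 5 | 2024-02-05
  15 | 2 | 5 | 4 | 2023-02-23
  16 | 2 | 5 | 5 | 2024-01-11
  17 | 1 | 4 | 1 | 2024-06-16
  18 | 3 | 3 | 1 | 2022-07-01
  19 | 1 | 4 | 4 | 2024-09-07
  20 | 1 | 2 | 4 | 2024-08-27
SELECT p.name FROM products p LEFT JOIN orders c ON c.product_id = p.id WHERE c.id IS NULL

Execution result:
(no rows)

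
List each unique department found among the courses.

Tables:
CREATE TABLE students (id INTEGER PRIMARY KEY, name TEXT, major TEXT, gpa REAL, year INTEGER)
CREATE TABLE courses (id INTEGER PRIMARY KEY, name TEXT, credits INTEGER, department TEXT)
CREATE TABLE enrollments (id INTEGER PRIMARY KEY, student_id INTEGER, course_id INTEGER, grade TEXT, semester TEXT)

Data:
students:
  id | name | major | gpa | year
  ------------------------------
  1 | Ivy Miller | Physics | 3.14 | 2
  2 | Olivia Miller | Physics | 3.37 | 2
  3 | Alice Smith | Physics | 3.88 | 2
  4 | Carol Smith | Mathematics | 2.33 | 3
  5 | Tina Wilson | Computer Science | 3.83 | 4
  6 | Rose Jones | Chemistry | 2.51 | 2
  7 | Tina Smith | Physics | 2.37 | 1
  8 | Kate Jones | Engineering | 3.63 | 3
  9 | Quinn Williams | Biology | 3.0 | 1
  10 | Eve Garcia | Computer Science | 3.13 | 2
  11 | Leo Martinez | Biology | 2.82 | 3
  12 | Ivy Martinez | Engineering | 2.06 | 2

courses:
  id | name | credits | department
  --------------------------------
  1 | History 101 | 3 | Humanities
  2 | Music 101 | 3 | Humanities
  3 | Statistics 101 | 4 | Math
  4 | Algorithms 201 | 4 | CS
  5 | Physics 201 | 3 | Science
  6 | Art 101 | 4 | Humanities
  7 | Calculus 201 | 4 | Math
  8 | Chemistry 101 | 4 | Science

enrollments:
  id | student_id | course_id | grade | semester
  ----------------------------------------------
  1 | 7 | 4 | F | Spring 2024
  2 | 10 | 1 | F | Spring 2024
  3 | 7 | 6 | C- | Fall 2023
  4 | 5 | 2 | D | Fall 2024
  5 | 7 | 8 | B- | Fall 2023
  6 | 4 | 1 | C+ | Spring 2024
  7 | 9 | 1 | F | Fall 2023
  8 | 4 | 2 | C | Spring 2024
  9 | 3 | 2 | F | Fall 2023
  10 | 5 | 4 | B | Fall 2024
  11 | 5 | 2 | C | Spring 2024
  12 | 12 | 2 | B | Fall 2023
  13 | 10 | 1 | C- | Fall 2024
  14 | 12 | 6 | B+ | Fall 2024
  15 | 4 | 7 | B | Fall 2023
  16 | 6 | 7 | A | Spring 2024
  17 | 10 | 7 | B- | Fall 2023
SELECT DISTINCT department FROM courses

Execution result:
department
Humanities
Math
CS
Science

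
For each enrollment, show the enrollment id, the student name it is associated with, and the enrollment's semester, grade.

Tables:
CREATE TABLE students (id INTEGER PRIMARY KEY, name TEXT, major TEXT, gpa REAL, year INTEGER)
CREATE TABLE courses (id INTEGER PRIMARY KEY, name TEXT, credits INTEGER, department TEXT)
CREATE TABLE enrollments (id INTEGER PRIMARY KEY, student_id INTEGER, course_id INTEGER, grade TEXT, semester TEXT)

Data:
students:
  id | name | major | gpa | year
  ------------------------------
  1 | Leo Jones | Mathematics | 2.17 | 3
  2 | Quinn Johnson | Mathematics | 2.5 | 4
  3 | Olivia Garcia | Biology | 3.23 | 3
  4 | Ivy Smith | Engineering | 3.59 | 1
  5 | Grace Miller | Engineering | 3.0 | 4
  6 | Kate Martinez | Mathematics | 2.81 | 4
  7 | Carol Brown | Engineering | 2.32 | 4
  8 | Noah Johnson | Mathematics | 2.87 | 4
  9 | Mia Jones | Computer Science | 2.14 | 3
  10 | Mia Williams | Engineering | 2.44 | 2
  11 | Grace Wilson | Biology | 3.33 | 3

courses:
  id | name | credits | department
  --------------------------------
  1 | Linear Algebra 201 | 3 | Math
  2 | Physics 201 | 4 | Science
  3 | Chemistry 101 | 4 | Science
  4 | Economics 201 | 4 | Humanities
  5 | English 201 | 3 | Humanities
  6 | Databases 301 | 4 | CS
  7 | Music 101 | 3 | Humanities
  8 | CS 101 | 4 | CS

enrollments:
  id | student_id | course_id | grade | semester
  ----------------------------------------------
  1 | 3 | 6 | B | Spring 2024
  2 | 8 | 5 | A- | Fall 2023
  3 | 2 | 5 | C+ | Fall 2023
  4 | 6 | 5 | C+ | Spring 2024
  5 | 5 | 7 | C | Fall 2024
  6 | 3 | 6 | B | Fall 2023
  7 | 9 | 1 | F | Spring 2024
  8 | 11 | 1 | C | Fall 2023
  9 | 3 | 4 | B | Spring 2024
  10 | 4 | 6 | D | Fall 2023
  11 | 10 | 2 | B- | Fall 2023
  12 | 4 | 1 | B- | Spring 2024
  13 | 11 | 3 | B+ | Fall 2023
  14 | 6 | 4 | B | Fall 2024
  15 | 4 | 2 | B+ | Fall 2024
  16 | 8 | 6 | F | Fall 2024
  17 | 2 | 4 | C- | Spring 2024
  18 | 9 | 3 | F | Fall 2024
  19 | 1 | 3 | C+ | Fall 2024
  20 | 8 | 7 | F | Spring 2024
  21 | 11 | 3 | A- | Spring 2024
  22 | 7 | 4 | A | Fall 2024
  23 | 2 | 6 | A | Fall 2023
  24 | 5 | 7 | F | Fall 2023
SELECT c.id, p.name AS student, c.semester, c.grade FROM enrollments c JOIN students p ON c.student_id = p.id

Execution result:
id | student | semester | grade
1 | Olivia Garcia | Spring 2024 | B
2 | Noah Johnson | Fall 2023 | A-
3 | Quinn Johnson | Fall 2023 | C+
4 | Kate Martinez | Spring 2024 | C+
5 | Grace Miller | Fall 2024 | C
6 | Olivia Garcia | Fall 2023 | B
7 | Mia Jones | Spring 2024 | F
8 | Grace Wilson | Fall 2023 | C
9 | Olivia Garcia | Spring 2024 | B
10 | Ivy Smith | Fall 2023 | D
11 | Mia Williams | Fall 2023 | B-
12 | Ivy Smith | Spring 2024 | B-
13 | Grace Wilson | Fall 2023 | B+
14 | Kate Martinez | Fall 2024 | B
15 | Ivy Smith | Fall 2024 | B+
16 | Noah Johnson | Fall 2024 | F
17 | Quinn Johnson | Spring 2024 | C-
18 | Mia Jones | Fall 2024 | F
19 | Leo Jones | Fall 2024 | C+
20 | Noah Johnson | Spring 2024 | F
21 | Grace Wilson | Spring 2024 | A-
22 | Carol Brown | Fall 2024 | A
23 | Quinn Johnson | Fall 2023 | A
24 | Grace Miller | Fall 2023 | F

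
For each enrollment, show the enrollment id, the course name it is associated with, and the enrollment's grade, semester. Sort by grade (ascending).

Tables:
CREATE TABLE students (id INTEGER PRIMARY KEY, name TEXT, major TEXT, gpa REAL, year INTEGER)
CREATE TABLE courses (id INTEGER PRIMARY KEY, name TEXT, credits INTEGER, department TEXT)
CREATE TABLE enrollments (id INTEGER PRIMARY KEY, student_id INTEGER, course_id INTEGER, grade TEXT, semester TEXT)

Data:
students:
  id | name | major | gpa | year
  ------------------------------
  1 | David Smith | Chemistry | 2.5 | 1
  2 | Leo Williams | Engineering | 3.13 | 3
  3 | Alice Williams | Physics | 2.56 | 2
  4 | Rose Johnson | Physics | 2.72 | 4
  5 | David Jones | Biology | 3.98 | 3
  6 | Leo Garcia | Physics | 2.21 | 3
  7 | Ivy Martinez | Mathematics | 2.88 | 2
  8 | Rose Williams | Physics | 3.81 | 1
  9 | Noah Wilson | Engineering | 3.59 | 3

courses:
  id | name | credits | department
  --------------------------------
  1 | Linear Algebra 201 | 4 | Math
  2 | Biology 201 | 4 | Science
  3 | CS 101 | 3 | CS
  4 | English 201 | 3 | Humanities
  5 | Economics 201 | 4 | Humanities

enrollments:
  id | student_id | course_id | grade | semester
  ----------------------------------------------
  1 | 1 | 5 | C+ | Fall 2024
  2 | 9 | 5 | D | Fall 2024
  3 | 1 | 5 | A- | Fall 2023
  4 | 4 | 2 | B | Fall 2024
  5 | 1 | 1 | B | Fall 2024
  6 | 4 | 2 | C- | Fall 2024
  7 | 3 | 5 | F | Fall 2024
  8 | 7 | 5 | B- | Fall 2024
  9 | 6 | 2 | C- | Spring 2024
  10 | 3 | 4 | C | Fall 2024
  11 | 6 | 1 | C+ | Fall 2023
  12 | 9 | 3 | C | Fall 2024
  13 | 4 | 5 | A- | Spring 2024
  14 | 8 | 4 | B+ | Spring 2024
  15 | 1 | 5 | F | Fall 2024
SELECT c.id, p.name AS course, c.grade, c.semester FROM enrollments c JOIN courses p ON c.course_id = p.id ORDER BY c.grade ASC

Execution result:
id | course | grade | semester
3 | Economics 201 | A- | Fall 2023
13 | Economics 201 | A- | Spring 2024
4 | Biology 201 | B | Fall 2024
5 | Linear Algebra 201 | B | Fall 2024
14 | English 201 | B+ | Spring 2024
8 | Economics 201 | B- | Fall 2024
10 | English 201 | C | Fall 2024
12 | CS 101 | C | Fall 2024
1 | Economics 201 | C+ | Fall 2024
11 | Linear Algebra 201 | C+ | Fall 2023
6 | Biology 201 | C- | Fall 2024
9 | Biology 201 | C- | Spring 2024
2 | Economics 201 | D | Fall 2024
7 | Economics 201 | F | Fall 2024
15 | Economics 201 | F | Fall 2024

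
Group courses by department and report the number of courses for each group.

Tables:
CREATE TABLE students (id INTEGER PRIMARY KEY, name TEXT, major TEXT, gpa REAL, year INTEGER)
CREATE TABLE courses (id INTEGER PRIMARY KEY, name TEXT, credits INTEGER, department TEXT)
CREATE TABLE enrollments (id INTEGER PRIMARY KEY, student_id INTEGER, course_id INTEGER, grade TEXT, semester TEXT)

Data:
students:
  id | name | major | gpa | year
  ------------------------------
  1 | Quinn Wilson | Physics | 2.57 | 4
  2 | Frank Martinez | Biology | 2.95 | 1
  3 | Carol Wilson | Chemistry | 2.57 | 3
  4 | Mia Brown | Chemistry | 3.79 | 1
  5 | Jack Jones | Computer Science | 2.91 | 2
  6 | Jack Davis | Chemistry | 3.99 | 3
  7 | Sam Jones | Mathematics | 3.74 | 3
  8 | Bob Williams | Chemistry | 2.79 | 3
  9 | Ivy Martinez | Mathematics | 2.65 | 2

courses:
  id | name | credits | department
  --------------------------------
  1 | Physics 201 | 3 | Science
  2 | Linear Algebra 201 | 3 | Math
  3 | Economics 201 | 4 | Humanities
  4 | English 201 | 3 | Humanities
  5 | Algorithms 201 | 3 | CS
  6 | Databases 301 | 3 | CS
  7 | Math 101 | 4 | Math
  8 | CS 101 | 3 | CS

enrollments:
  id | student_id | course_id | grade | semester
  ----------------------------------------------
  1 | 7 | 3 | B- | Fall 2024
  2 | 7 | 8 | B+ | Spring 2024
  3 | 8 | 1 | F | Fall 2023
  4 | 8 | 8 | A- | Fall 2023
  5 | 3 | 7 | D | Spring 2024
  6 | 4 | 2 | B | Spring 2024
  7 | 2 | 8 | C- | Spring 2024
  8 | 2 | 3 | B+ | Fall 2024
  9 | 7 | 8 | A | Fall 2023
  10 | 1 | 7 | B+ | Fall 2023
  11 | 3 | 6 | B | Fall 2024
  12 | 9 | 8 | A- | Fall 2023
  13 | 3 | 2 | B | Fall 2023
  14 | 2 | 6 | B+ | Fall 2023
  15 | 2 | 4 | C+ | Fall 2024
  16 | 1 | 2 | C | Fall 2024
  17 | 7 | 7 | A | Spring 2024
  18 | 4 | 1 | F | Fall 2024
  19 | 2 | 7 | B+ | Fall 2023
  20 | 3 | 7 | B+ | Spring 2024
SELECT department, COUNT(*) AS n FROM courses GROUP BY department

Execution result:
department | n
CS | 3
Humanities | 2
Math | 2
Science | 1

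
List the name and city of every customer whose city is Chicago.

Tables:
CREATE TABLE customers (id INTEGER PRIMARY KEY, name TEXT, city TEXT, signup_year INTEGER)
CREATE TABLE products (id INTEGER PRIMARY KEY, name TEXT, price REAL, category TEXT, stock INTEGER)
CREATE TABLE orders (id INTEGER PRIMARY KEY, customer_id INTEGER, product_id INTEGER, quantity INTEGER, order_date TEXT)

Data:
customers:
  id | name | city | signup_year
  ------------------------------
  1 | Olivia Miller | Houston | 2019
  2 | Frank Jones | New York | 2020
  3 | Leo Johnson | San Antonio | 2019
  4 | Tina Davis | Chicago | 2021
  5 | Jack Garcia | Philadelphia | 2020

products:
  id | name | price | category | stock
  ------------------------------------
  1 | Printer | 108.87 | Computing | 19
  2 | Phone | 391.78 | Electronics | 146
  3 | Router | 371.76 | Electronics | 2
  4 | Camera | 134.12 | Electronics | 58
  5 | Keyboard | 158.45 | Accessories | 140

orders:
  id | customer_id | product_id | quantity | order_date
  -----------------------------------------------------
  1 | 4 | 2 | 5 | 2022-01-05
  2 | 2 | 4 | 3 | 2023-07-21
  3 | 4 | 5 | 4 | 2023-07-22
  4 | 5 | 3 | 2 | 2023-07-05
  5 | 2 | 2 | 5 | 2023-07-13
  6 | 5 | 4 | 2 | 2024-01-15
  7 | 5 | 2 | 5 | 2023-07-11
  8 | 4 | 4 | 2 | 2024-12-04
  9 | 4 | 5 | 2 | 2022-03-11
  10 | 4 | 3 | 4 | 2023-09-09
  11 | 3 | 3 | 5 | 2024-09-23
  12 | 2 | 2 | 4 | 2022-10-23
SELECT name, city FROM customers WHERE city = 'Chicago'

Execution result:
name | city
Tina Davis | Chicago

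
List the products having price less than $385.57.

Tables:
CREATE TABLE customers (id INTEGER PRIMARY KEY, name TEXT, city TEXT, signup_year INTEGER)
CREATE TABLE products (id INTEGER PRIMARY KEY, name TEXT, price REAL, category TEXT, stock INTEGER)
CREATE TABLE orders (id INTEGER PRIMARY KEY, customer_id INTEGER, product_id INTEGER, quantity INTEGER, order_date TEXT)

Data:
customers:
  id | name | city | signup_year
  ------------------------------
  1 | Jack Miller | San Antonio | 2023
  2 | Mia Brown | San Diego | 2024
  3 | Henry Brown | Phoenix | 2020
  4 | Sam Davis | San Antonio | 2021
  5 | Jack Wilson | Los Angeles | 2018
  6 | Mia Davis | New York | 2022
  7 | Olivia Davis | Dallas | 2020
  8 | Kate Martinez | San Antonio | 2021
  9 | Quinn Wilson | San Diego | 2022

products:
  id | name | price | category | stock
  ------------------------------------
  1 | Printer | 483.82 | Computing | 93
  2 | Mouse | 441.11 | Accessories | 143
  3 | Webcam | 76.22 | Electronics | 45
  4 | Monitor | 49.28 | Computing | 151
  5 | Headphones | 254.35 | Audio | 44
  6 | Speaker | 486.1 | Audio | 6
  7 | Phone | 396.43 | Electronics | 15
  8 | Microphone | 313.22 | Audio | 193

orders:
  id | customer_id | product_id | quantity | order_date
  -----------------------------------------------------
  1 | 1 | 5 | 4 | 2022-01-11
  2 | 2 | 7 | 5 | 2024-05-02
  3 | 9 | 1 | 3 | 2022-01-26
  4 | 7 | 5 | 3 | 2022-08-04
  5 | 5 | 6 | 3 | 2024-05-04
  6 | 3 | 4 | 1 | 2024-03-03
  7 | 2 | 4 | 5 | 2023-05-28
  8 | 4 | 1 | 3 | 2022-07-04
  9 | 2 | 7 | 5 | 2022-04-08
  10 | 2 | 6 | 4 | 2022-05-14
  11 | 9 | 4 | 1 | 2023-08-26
SELECT name, price FROM products WHERE price < 385.57

Execution result:
name | price
Webcam | 76.22
Monitor | 49.28
Headphones | 254.35
Microphone | 313.22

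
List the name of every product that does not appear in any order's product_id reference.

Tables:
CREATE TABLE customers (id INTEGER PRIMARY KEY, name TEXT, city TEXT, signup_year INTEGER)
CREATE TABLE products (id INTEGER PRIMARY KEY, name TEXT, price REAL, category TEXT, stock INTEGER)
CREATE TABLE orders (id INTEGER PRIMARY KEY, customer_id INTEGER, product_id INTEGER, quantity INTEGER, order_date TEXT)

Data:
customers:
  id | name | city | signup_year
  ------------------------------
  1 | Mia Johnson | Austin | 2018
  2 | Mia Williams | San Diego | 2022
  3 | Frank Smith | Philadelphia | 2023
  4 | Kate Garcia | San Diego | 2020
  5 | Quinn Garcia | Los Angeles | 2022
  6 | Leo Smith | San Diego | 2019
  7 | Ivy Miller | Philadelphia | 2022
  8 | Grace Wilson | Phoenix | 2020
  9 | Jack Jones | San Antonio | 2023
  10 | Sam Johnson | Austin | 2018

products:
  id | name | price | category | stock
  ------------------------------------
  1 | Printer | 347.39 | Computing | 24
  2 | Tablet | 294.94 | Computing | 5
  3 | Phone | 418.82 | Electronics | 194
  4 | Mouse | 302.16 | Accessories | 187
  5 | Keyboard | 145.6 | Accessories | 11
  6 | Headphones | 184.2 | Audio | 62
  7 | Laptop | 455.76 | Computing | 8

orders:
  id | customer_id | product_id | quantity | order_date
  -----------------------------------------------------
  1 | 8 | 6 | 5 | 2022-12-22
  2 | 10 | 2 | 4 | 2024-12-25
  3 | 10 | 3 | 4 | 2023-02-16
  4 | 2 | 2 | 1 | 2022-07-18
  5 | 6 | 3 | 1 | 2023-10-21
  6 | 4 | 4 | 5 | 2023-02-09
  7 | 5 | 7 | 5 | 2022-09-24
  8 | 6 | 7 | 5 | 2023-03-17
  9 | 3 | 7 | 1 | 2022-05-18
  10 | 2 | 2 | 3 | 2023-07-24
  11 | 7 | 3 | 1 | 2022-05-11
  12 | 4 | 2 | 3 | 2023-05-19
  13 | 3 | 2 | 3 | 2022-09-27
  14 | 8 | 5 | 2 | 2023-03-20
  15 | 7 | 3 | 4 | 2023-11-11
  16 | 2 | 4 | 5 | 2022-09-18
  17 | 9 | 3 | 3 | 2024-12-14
SELECT p.name FROM products p LEFT JOIN orders c ON c.product_id = p.id WHERE c.id IS NULL

Execution result:
Printer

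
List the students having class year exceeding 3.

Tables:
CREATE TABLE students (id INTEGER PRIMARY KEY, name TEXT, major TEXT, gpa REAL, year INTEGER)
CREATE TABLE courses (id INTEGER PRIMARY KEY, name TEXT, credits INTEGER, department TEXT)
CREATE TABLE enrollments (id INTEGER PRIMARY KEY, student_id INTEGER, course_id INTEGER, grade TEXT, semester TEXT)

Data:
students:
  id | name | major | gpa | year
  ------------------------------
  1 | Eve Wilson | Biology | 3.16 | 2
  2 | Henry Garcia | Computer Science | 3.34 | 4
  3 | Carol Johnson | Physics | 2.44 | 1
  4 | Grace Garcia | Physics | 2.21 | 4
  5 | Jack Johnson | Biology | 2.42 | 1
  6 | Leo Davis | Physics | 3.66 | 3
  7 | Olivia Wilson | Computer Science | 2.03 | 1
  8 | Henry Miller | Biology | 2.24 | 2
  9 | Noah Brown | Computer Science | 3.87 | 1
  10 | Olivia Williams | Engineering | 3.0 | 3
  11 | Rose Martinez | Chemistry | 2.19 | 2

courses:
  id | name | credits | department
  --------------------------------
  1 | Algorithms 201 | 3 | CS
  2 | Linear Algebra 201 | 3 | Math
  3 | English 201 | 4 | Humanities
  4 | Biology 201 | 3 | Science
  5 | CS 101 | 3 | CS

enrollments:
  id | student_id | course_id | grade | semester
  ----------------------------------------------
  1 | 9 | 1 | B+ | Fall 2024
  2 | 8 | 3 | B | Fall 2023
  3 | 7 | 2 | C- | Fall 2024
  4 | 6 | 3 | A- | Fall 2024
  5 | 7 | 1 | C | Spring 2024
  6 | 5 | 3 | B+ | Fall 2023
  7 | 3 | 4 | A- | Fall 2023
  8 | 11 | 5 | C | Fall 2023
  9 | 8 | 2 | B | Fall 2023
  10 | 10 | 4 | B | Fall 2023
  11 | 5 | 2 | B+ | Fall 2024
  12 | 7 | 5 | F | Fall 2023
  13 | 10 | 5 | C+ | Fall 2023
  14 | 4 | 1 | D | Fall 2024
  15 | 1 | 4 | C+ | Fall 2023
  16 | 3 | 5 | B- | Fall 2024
SELECT name, year FROM students WHERE year > 3

Execution result:
name | year
Henry Garcia | 4
Grace Garcia | 4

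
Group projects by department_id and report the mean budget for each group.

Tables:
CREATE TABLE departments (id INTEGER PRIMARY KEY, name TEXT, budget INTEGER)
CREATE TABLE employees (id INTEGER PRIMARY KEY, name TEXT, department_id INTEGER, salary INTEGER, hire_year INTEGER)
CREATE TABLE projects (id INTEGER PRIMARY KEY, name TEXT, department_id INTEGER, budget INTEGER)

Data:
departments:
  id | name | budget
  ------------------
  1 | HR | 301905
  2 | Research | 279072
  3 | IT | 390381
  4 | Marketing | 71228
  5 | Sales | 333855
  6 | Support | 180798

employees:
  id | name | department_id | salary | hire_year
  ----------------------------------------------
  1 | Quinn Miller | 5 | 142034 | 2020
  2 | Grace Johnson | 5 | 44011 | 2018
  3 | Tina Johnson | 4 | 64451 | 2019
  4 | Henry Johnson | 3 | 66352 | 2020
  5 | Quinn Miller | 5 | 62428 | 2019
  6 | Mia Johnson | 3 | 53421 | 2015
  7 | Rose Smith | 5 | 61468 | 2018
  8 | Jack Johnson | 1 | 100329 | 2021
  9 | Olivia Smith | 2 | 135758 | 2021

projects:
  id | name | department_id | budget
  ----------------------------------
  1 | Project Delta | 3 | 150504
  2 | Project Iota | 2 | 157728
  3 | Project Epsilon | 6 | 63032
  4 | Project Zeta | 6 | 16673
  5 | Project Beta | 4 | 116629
SELECT department_id, AVG(budget) AS avg_budget FROM projects GROUP BY department_id

Execution result:
department_id | avg_budget
2 | 157728.00
3 | 150504.00
4 | 116629.00
6 | 39852.50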